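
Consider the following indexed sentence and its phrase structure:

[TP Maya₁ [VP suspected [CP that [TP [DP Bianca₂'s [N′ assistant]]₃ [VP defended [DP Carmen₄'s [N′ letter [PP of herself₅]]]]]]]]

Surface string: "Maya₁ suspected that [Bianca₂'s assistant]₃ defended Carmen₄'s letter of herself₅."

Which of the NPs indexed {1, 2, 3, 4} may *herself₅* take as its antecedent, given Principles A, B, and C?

{4}

*herself* is an anaphor, so Principle A applies: it must be bound in its binding domain.
Binding domain of *herself₅*: the possessed DP, whose subject is Carmen₄.
*Maya₁* c-commands the anaphor but is outside its binding domain → cannot satisfy Principle A.
*Bianca₂* does not c-command the anaphor → cannot bind it.
*[Bianca₂'s assistant]₃* c-commands the anaphor but is outside its binding domain → cannot satisfy Principle A.
*Carmen₄* c-commands the anaphor within its binding domain → licit binder.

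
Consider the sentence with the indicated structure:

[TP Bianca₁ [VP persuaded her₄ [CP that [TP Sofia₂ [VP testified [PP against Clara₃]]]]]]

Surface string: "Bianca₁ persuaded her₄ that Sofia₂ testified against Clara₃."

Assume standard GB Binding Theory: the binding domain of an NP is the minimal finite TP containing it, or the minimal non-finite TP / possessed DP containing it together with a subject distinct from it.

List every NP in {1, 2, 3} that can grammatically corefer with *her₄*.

none

*her* is a pronoun, so Principle B applies: it must be free in its binding domain.
Binding domain of *her₄*: the matrix TP, whose subject is Bianca₁.
*Bianca₁* c-commands the pronoun within its binding domain → coindexation would violate Principle B.
*Sofia₂*: the pronoun c-commands this R-expression → coindexation would violate Principle C on *Sofia₂*.
*Clara₃*: the pronoun c-commands this R-expression → coindexation would violate Principle C on *Clara₃*.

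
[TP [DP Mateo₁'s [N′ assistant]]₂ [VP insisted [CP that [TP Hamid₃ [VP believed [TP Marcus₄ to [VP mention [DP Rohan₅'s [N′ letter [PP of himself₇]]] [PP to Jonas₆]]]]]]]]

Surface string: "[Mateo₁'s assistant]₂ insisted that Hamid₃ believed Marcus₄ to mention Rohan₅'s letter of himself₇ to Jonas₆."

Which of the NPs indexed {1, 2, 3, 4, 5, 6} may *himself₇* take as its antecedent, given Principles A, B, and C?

*himself* is an anaphor, so Principle A applies: it must be bound in its binding domain.
Binding domain of *himself₇*: the possessed DP, whose subject is Rohan₅.
*Mateo₁* does not c-command the anaphor → cannot bind it.
*[Mateo₁'s assistant]₂* c-commands the anaphor but is outside its binding domain → cannot satisfy Principle A.
*Hamid₃* c-commands the anaphor but is outside its binding domain → cannot satisfy Principle A.
*Marcus₄* c-commands the anaphor but is outside its binding domain → cannot satisfy Principle A.
*Rohan₅* c-commands the anaphor within its binding domain → licit binder.
*Jonas₆* does not c-command the anaphor → cannot bind it.

{5}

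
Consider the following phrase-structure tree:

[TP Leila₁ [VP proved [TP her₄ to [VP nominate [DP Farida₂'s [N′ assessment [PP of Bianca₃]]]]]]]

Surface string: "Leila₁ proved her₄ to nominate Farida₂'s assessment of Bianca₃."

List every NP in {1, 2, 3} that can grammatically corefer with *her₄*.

none

*her* is a pronoun, so Principle B applies: it must be free in its binding domain.
Binding domain of *her₄*: the matrix TP, whose subject is Leila₁.
*Leila₁* c-commands the pronoun within its binding domain → coindexation would violate Principle B.
*Farida₂*: the pronoun c-commands this R-expression → coindexation would violate Principle C on *Farida₂*.
*Bianca₃*: the pronoun c-commands this R-expression → coindexation would violate Principle C on *Bianca₃*.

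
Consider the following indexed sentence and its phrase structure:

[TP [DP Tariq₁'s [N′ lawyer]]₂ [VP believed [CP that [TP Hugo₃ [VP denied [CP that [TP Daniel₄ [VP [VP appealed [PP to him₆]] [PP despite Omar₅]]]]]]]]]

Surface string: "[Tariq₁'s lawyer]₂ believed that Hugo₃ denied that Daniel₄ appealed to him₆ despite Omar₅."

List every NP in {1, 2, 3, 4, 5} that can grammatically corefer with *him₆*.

*him* is a pronoun, so Principle B applies: it must be free in its binding domain.
Binding domain of *him₆*: the embedded TP, whose subject is Daniel₄.
*Tariq₁* and the pronoun do not c-command one another → neither Principle B nor Principle C is at stake; coindexation permitted.
*[Tariq₁'s lawyer]₂* c-commands the pronoun but from outside its binding domain, and is not c-commanded by it → coindexation permitted.
*Hugo₃* c-commands the pronoun but from outside its binding domain, and is not c-commanded by it → coindexation permitted.
*Daniel₄* c-commands the pronoun within its binding domain → coindexation would violate Principle B.
*Omar₅* and the pronoun do not c-command one another → neither Principle B nor Principle C is at stake; coindexation permitted.

{1, 2, 3, 5}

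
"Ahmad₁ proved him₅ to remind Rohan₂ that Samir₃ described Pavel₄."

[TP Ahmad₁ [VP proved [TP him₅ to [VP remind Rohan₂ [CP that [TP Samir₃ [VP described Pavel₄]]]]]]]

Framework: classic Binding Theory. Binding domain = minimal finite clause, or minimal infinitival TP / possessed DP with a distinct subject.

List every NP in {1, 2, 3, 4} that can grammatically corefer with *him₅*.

*him* is a pronoun, so Principle B applies: it must be free in its binding domain.
Binding domain of *him₅*: the matrix TP, whose subject is Ahmad₁.
*Ahmad₁* c-commands the pronoun within its binding domain → coindexation would violate Principle B.
*Rohan₂*: the pronoun c-commands this R-expression → coindexation would violate Principle C on *Rohan₂*.
*Samir₃*: the pronoun c-commands this R-expression → coindexation would violate Principle C on *Samir₃*.
*Pavel₄*: the pronoun c-commands this R-expression → coindexation would violate Principle C on *Pavel₄*.

none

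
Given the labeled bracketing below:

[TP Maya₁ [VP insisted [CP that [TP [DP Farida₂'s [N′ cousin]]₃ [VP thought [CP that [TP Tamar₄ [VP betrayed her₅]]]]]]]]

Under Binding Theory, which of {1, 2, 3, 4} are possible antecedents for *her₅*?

{1, 2, 3}

*her* is a pronoun, so Principle B applies: it must be free in its binding domain.
Binding domain of *her₅*: the embedded TP, whose subject is Tamar₄.
*Maya₁* c-commands the pronoun but from outside its binding domain, and is not c-commanded by it → coindexation permitted.
*Farida₂* and the pronoun do not c-command one another → neither Principle B nor Principle C is at stake; coindexation permitted.
*[Farida₂'s cousin]₃* c-commands the pronoun but from outside its binding domain, and is not c-commanded by it → coindexation permitted.
*Tamar₄* c-commands the pronoun within its binding domain → coindexation would violate Principle B.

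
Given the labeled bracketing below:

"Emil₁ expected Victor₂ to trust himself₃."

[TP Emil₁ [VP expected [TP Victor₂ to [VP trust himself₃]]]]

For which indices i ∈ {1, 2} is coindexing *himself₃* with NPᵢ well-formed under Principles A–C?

{2}

*himself* is an anaphor, so Principle A applies: it must be bound in its binding domain.
Binding domain of *himself₃*: the embedded TP, whose subject is Victor₂.
*Emil₁* c-commands the anaphor but is outside its binding domain → cannot satisfy Principle A.
*Victor₂* c-commands the anaphor within its binding domain → licit binder.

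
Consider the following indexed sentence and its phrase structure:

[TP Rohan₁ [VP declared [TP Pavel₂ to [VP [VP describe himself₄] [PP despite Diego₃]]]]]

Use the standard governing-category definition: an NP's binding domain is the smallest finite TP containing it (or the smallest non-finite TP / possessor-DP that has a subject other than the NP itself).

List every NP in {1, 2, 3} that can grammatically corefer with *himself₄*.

{2}

*himself* is an anaphor, so Principle A applies: it must be bound in its binding domain.
Binding domain of *himself₄*: the embedded TP, whose subject is Pavel₂.
*Rohan₁* c-commands the anaphor but is outside its binding domain → cannot satisfy Principle A.
*Pavel₂* c-commands the anaphor within its binding domain → licit binder.
*Diego₃* does not c-command the anaphor → cannot bind it.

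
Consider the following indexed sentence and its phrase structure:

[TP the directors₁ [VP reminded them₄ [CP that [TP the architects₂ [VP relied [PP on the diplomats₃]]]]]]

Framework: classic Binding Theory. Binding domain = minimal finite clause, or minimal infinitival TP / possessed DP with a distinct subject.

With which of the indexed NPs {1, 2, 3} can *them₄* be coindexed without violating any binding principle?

*them* is a pronoun, so Principle B applies: it must be free in its binding domain.
Binding domain of *them₄*: the matrix TP, whose subject is the directors₁.
*the directors₁* c-commands the pronoun within its binding domain → coindexation would violate Principle B.
*the architects₂*: the pronoun c-commands this R-expression → coindexation would violate Principle C on *the architects₂*.
*the diplomats₃*: the pronoun c-commands this R-expression → coindexation would violate Principle C on *the diplomats₃*.

none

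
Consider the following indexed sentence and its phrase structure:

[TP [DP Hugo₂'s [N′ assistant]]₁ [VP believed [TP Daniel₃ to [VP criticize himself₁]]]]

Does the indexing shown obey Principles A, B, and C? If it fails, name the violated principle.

The two coindexed NPs are *[Hugo₂'s assistant]₁* and *himself₁*.
*himself₁* is an anaphor. Principle A requires it to be bound within its binding domain — the embedded TP, whose subject is Daniel₃.
Within that domain it is c-commanded by *Daniel₃*, which does not share its index.
*[Hugo₂'s assistant]₁* does c-command the anaphor, but from outside its binding domain.
The anaphor is unbound in its domain → Principle A violation.

Principle A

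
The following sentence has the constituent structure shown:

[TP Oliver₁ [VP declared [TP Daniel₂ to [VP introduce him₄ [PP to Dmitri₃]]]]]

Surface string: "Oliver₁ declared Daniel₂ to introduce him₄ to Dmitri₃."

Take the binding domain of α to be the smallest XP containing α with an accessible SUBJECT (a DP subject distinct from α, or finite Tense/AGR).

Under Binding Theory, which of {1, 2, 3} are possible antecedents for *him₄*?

*him* is a pronoun, so Principle B applies: it must be free in its binding domain.
Binding domain of *him₄*: the embedded TP, whose subject is Daniel₂.
*Oliver₁* c-commands the pronoun but from outside its binding domain, and is not c-commanded by it → coindexation permitted.
*Daniel₂* c-commands the pronoun within its binding domain → coindexation would violate Principle B.
*Dmitri₃*: the pronoun c-commands this R-expression → coindexation would violate Principle C on *Dmitri₃*.

{1}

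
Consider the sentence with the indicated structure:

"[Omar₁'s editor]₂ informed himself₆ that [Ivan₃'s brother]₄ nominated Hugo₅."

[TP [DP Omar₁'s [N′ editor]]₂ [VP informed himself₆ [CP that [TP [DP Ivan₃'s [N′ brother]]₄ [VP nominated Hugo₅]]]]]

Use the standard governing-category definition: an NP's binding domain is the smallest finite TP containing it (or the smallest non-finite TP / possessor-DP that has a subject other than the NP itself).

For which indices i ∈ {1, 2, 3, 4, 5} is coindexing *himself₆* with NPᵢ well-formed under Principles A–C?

*himself* is an anaphor, so Principle A applies: it must be bound in its binding domain.
Binding domain of *himself₆*: the matrix TP, whose subject is [Omar₁'s editor]₂.
*Omar₁* does not c-command the anaphor → cannot bind it.
*[Omar₁'s editor]₂* c-commands the anaphor within its binding domain → licit binder.
*Ivan₃* does not c-command the anaphor → cannot bind it.
*[Ivan₃'s brother]₄* does not c-command the anaphor → cannot bind it.
*Hugo₅* does not c-command the anaphor → cannot bind it.

{2}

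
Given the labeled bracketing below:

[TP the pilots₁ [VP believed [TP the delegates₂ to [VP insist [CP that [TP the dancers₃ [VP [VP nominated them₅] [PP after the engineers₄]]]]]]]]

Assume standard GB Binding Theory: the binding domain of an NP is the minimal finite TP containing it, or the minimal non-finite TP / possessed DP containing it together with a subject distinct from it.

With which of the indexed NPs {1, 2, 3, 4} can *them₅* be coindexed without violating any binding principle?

{1, 2, 4}

*them* is a pronoun, so Principle B applies: it must be free in its binding domain.
Binding domain of *them₅*: the embedded TP, whose subject is the dancers₃.
*the pilots₁* c-commands the pronoun but from outside its binding domain, and is not c-commanded by it → coindexation permitted.
*the delegates₂* c-commands the pronoun but from outside its binding domain, and is not c-commanded by it → coindexation permitted.
*the dancers₃* c-commands the pronoun within its binding domain → coindexation would violate Principle B.
*the engineers₄* and the pronoun do not c-command one another → neither Principle B nor Principle C is at stake; coindexation permitted.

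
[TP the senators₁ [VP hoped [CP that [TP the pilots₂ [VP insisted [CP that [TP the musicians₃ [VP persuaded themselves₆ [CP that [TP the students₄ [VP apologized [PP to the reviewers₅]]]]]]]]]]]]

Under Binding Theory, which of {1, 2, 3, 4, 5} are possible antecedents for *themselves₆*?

{3}

*themselves* is an anaphor, so Principle A applies: it must be bound in its binding domain.
Binding domain of *themselves₆*: the embedded TP, whose subject is the musicians₃.
*the senators₁* c-commands the anaphor but is outside its binding domain → cannot satisfy Principle A.
*the pilots₂* c-commands the anaphor but is outside its binding domain → cannot satisfy Principle A.
*the musicians₃* c-commands the anaphor within its binding domain → licit binder.
*the students₄* does not c-command the anaphor → cannot bind it.
*the reviewers₅* does not c-command the anaphor → cannot bind it.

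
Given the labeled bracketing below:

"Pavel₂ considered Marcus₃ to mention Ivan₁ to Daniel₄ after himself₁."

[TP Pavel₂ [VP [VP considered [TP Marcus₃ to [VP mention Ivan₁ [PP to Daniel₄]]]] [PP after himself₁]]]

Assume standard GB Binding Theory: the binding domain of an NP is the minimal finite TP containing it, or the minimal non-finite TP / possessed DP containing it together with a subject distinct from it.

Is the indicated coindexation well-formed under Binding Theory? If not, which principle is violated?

Principle A

The two coindexed NPs are *Ivan₁* and *himself₁*.
*himself₁* is an anaphor. Principle A requires it to be bound within its binding domain — the matrix TP, whose subject is Pavel₂.
Within that domain it is c-commanded by *Pavel₂*, which does not share its index.
*Ivan₁* does not c-command the anaphor at all.
The anaphor is unbound in its domain → Principle A violation.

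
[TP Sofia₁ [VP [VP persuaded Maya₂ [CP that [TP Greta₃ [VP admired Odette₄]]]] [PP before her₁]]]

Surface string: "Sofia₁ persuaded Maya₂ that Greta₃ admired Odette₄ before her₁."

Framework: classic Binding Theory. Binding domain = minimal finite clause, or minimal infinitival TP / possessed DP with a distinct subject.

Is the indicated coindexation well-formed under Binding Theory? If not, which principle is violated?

The two coindexed NPs are *Sofia₁* and *her₁*.
*her₁* is a pronoun. Its binding domain is the matrix TP, whose subject is Sofia₁.
*Sofia₁* c-commands it within that domain and carries the same index.
The pronoun is locally bound → Principle B violation.

Principle B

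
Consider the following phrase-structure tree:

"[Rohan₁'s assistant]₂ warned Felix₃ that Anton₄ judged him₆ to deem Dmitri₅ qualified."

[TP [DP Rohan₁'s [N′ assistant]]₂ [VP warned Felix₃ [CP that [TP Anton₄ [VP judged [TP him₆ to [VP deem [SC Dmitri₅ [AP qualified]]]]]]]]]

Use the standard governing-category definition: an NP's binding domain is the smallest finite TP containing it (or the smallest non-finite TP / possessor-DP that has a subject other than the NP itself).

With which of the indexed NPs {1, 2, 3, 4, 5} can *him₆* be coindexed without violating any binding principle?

*him* is a pronoun, so Principle B applies: it must be free in its binding domain.
Binding domain of *him₆*: the embedded TP, whose subject is Anton₄.
*Rohan₁* and the pronoun do not c-command one another → neither Principle B nor Principle C is at stake; coindexation permitted.
*[Rohan₁'s assistant]₂* c-commands the pronoun but from outside its binding domain, and is not c-commanded by it → coindexation permitted.
*Felix₃* c-commands the pronoun but from outside its binding domain, and is not c-commanded by it → coindexation permitted.
*Anton₄* c-commands the pronoun within its binding domain → coindexation would violate Principle B.
*Dmitri₅*: the pronoun c-commands this R-expression → coindexation would violate Principle C on *Dmitri₅*.

{1, 2, 3}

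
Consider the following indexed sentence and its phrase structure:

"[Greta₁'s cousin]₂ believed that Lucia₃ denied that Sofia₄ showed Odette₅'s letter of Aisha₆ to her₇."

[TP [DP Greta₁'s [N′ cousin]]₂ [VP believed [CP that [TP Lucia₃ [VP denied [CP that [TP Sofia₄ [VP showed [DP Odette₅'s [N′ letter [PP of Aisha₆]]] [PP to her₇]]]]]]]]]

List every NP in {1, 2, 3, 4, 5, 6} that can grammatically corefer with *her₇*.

*her* is a pronoun, so Principle B applies: it must be free in its binding domain.
Binding domain of *her₇*: the embedded TP, whose subject is Sofia₄.
*Greta₁* and the pronoun do not c-command one another → neither Principle B nor Principle C is at stake; coindexation permitted.
*[Greta₁'s cousin]₂* c-commands the pronoun but from outside its binding domain, and is not c-commanded by it → coindexation permitted.
*Lucia₃* c-commands the pronoun but from outside its binding domain, and is not c-commanded by it → coindexation permitted.
*Sofia₄* c-commands the pronoun within its binding domain → coindexation would violate Principle B.
*Odette₅* and the pronoun do not c-command one another → neither Principle B nor Principle C is at stake; coindexation permitted.
*Aisha₆* and the pronoun do not c-command one another → neither Principle B nor Principle C is at stake; coindexation permitted.

{1, 2, 3, 5, 6}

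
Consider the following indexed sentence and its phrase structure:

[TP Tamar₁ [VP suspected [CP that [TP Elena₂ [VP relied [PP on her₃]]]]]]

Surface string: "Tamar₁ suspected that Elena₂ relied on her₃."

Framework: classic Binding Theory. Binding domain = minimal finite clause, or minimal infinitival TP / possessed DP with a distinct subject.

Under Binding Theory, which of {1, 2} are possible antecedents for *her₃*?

{1}

*her* is a pronoun, so Principle B applies: it must be free in its binding domain.
Binding domain of *her₃*: the embedded TP, whose subject is Elena₂.
*Tamar₁* c-commands the pronoun but from outside its binding domain, and is not c-commanded by it → coindexation permitted.
*Elena₂* c-commands the pronoun within its binding domain → coindexation would violate Principle B.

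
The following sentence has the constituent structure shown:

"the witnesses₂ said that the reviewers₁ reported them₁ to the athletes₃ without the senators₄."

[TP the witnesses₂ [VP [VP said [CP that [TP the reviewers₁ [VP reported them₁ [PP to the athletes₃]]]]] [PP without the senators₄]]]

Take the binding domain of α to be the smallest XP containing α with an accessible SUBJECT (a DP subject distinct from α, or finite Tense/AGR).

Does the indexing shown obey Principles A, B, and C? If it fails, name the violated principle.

Principle B

The two coindexed NPs are *the reviewers₁* and *them₁*.
*them₁* is a pronoun. Its binding domain is the embedded TP, whose subject is the reviewers₁.
*the reviewers₁* c-commands it within that domain and carries the same index.
The pronoun is locally bound → Principle B violation.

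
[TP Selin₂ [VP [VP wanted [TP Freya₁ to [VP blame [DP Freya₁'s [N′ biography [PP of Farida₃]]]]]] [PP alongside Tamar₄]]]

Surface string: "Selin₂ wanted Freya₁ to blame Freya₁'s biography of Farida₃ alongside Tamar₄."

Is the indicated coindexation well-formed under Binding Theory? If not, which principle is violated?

Principle C

The two coindexed NPs are *Freya₁* (the lower occurrence) and *Freya₁* (the higher occurrence).
*Freya₁* (the lower occurrence) is an R-expression. Principle C requires it to be free everywhere.
*Freya₁* (the higher occurrence) c-commands it and carries the same index.
The R-expression is bound → Principle C violation.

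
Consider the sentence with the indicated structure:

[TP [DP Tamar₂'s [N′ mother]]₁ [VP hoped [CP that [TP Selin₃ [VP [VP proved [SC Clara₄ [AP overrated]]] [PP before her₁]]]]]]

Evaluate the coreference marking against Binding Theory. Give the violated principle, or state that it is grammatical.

grammatical

The two coindexed NPs are *[Tamar₂'s mother]₁* and *her₁*.
*her₁* is a pronoun; its binding domain is the embedded TP, whose subject is Selin₃. Within that domain it is c-commanded only by *Selin₃*, which carries a different index — the pronoun is free locally, so Principle B holds.
*[Tamar₂'s mother]₁* is an R-expression; *her₁* does not c-command it, and no other NP shares its index, so Principle C is satisfied.
All principles are respected.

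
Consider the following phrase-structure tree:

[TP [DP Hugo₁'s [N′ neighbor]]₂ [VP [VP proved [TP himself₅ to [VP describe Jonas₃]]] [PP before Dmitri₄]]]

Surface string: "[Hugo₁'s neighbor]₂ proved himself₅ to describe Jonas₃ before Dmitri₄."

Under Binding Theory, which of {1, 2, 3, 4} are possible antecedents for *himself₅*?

{2}

*himself* is an anaphor, so Principle A applies: it must be bound in its binding domain.
Binding domain of *himself₅*: the matrix TP, whose subject is [Hugo₁'s neighbor]₂.
*Hugo₁* does not c-command the anaphor → cannot bind it.
*[Hugo₁'s neighbor]₂* c-commands the anaphor within its binding domain → licit binder.
*Jonas₃* does not c-command the anaphor → cannot bind it.
*Dmitri₄* does not c-command the anaphor → cannot bind it.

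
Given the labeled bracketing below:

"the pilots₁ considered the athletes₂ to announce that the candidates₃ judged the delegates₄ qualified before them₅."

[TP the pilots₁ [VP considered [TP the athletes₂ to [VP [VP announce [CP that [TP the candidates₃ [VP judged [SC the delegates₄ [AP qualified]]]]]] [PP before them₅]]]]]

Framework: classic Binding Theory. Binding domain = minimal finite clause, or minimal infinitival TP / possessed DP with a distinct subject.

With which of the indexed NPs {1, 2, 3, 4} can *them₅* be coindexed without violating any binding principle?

{1, 3, 4}

*them* is a pronoun, so Principle B applies: it must be free in its binding domain.
Binding domain of *them₅*: the embedded TP, whose subject is the athletes₂.
*the pilots₁* c-commands the pronoun but from outside its binding domain, and is not c-commanded by it → coindexation permitted.
*the athletes₂* c-commands the pronoun within its binding domain → coindexation would violate Principle B.
*the candidates₃* and the pronoun do not c-command one another → neither Principle B nor Principle C is at stake; coindexation permitted.
*the delegates₄* and the pronoun do not c-command one another → neither Principle B nor Principle C is at stake; coindexation permitted.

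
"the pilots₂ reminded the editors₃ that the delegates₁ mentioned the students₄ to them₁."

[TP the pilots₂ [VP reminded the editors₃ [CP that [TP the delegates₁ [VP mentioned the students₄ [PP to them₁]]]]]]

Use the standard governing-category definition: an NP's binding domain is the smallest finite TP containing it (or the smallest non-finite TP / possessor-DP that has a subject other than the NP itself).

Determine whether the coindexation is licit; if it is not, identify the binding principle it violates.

The two coindexed NPs are *the delegates₁* and *them₁*.
*them₁* is a pronoun. Its binding domain is the embedded TP, whose subject is the delegates₁.
*the delegates₁* c-commands it within that domain and carries the same index.
The pronoun is locally bound → Principle B violation.

Principle B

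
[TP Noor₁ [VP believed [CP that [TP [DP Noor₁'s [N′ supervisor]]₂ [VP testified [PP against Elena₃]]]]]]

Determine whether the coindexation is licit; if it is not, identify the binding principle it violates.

Principle C

The two coindexed NPs are *Noor₁* (the lower occurrence) and *Noor₁* (the higher occurrence).
*Noor₁* (the lower occurrence) is an R-expression. Principle C requires it to be free everywhere.
*Noor₁* (the higher occurrence) c-commands it and carries the same index.
The R-expression is bound → Principle C violation.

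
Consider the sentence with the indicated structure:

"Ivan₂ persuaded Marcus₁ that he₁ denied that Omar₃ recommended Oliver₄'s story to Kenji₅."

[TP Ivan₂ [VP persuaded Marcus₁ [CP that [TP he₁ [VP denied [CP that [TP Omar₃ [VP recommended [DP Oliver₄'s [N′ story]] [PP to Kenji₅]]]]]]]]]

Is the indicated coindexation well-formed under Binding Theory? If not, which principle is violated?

The two coindexed NPs are *Marcus₁* and *he₁*.
*he₁* is a pronoun; nothing c-commands it within its binding domain (the embedded TP.), so Principle B holds trivially.
*Marcus₁* is an R-expression; *he₁* does not c-command it, and no other NP shares its index, so Principle C is satisfied.
All principles are respected.

grammatical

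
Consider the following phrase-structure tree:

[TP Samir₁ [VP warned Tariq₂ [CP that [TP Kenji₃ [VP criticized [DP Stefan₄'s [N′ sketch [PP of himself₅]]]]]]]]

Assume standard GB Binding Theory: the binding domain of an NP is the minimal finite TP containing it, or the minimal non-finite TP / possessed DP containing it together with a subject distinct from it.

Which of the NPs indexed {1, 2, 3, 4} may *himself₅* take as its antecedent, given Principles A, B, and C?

*himself* is an anaphor, so Principle A applies: it must be bound in its binding domain.
Binding domain of *himself₅*: the possessed DP, whose subject is Stefan₄.
*Samir₁* c-commands the anaphor but is outside its binding domain → cannot satisfy Principle A.
*Tariq₂* c-commands the anaphor but is outside its binding domain → cannot satisfy Principle A.
*Kenji₃* c-commands the anaphor but is outside its binding domain → cannot satisfy Principle A.
*Stefan₄* c-commands the anaphor within its binding domain → licit binder.

{4}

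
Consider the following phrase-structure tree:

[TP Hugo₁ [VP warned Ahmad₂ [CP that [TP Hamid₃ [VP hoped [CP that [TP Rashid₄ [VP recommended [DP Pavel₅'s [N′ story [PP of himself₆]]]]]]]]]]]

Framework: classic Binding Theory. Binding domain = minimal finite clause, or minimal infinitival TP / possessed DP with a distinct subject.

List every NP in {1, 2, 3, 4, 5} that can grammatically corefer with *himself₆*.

*himself* is an anaphor, so Principle A applies: it must be bound in its binding domain.
Binding domain of *himself₆*: the possessed DP, whose subject is Pavel₅.
*Hugo₁* c-commands the anaphor but is outside its binding domain → cannot satisfy Principle A.
*Ahmad₂* c-commands the anaphor but is outside its binding domain → cannot satisfy Principle A.
*Hamid₃* c-commands the anaphor but is outside its binding domain → cannot satisfy Principle A.
*Rashid₄* c-commands the anaphor but is outside its binding domain → cannot satisfy Principle A.
*Pavel₅* c-commands the anaphor within its binding domain → licit binder.

{5}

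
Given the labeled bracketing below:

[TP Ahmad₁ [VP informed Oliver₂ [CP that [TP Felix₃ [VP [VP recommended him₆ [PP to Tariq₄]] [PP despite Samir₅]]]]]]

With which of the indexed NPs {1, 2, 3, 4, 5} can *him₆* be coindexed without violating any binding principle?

{1, 2, 5}

*him* is a pronoun, so Principle B applies: it must be free in its binding domain.
Binding domain of *him₆*: the embedded TP, whose subject is Felix₃.
*Ahmad₁* c-commands the pronoun but from outside its binding domain, and is not c-commanded by it → coindexation permitted.
*Oliver₂* c-commands the pronoun but from outside its binding domain, and is not c-commanded by it → coindexation permitted.
*Felix₃* c-commands the pronoun within its binding domain → coindexation would violate Principle B.
*Tariq₄*: the pronoun c-commands this R-expression → coindexation would violate Principle C on *Tariq₄*.
*Samir₅* and the pronoun do not c-command one another → neither Principle B nor Principle C is at stake; coindexation permitted.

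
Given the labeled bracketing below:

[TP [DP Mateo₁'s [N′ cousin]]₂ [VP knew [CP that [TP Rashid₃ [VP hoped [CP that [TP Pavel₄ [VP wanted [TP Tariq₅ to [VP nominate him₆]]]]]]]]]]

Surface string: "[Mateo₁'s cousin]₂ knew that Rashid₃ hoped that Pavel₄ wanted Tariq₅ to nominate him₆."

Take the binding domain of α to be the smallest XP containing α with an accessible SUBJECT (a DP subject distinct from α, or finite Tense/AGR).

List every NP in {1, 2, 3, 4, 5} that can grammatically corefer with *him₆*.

*him* is a pronoun, so Principle B applies: it must be free in its binding domain.
Binding domain of *him₆*: the embedded TP, whose subject is Tariq₅.
*Mateo₁* and the pronoun do not c-command one another → neither Principle B nor Principle C is at stake; coindexation permitted.
*[Mateo₁'s cousin]₂* c-commands the pronoun but from outside its binding domain, and is not c-commanded by it → coindexation permitted.
*Rashid₃* c-commands the pronoun but from outside its binding domain, and is not c-commanded by it → coindexation permitted.
*Pavel₄* c-commands the pronoun but from outside its binding domain, and is not c-commanded by it → coindexation permitted.
*Tariq₅* c-commands the pronoun within its binding domain → coindexation would violate Principle B.

{1, 2, 3, 4}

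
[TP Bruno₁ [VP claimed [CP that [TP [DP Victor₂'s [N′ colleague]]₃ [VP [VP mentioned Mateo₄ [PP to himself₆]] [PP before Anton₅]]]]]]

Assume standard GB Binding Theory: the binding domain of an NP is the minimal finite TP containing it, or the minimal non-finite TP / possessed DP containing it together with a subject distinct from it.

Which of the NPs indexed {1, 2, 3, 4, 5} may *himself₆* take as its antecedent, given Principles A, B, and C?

*himself* is an anaphor, so Principle A applies: it must be bound in its binding domain.
Binding domain of *himself₆*: the embedded TP, whose subject is [Victor₂'s colleague]₃.
*Bruno₁* c-commands the anaphor but is outside its binding domain → cannot satisfy Principle A.
*Victor₂* does not c-command the anaphor → cannot bind it.
*[Victor₂'s colleague]₃* c-commands the anaphor within its binding domain → licit binder.
*Mateo₄* c-commands the anaphor within its binding domain → licit binder.
*Anton₅* does not c-command the anaphor → cannot bind it.

{3, 4}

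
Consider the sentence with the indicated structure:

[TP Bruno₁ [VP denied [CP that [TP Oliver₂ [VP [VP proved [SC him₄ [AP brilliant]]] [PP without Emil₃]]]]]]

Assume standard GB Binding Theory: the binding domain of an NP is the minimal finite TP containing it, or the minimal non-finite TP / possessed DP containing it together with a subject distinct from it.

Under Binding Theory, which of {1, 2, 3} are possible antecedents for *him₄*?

{1, 3}

*him* is a pronoun, so Principle B applies: it must be free in its binding domain.
Binding domain of *him₄*: the embedded TP, whose subject is Oliver₂.
*Bruno₁* c-commands the pronoun but from outside its binding domain, and is not c-commanded by it → coindexation permitted.
*Oliver₂* c-commands the pronoun within its binding domain → coindexation would violate Principle B.
*Emil₃* and the pronoun do not c-command one another → neither Principle B nor Principle C is at stake; coindexation permitted.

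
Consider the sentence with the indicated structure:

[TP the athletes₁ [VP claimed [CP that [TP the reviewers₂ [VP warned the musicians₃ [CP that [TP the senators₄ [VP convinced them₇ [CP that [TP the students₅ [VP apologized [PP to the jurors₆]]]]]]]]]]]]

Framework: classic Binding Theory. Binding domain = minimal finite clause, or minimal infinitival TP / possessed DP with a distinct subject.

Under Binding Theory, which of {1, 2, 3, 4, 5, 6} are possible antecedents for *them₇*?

{1, 2, 3}

*them* is a pronoun, so Principle B applies: it must be free in its binding domain.
Binding domain of *them₇*: the embedded TP, whose subject is the senators₄.
*the athletes₁* c-commands the pronoun but from outside its binding domain, and is not c-commanded by it → coindexation permitted.
*the reviewers₂* c-commands the pronoun but from outside its binding domain, and is not c-commanded by it → coindexation permitted.
*the musicians₃* c-commands the pronoun but from outside its binding domain, and is not c-commanded by it → coindexation permitted.
*the senators₄* c-commands the pronoun within its binding domain → coindexation would violate Principle B.
*the students₅*: the pronoun c-commands this R-expression → coindexation would violate Principle C on *the students₅*.
*the jurors₆*: the pronoun c-commands this R-expression → coindexation would violate Principle C on *the jurors₆*.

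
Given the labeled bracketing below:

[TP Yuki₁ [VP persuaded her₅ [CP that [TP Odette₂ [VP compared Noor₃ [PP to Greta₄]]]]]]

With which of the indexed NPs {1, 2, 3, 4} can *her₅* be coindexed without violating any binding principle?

none

*her* is a pronoun, so Principle B applies: it must be free in its binding domain.
Binding domain of *her₅*: the matrix TP, whose subject is Yuki₁.
*Yuki₁* c-commands the pronoun within its binding domain → coindexation would violate Principle B.
*Odette₂*: the pronoun c-commands this R-expression → coindexation would violate Principle C on *Odette₂*.
*Noor₃*: the pronoun c-commands this R-expression → coindexation would violate Principle C on *Noor₃*.
*Greta₄*: the pronoun c-commands this R-expression → coindexation would violate Principle C on *Greta₄*.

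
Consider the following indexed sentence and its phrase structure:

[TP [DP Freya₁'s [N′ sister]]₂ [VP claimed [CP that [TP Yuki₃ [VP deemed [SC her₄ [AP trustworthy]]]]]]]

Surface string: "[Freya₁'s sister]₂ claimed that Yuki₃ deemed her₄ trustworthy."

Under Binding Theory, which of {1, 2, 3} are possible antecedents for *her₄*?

*her* is a pronoun, so Principle B applies: it must be free in its binding domain.
Binding domain of *her₄*: the embedded TP, whose subject is Yuki₃.
*Freya₁* and the pronoun do not c-command one another → neither Principle B nor Principle C is at stake; coindexation permitted.
*[Freya₁'s sister]₂* c-commands the pronoun but from outside its binding domain, and is not c-commanded by it → coindexation permitted.
*Yuki₃* c-commands the pronoun within its binding domain → coindexation would violate Principle B.

{1, 2}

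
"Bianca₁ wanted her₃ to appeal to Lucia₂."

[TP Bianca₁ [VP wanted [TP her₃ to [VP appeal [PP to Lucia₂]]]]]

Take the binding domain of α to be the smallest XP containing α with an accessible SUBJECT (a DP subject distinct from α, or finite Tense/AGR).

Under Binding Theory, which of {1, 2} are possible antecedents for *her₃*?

*her* is a pronoun, so Principle B applies: it must be free in its binding domain.
Binding domain of *her₃*: the matrix TP, whose subject is Bianca₁.
*Bianca₁* c-commands the pronoun within its binding domain → coindexation would violate Principle B.
*Lucia₂*: the pronoun c-commands this R-expression → coindexation would violate Principle C on *Lucia₂*.

none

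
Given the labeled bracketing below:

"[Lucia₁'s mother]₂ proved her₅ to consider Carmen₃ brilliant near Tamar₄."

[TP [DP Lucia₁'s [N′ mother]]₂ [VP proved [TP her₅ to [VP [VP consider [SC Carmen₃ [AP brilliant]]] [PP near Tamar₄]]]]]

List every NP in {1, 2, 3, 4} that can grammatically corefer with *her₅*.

*her* is a pronoun, so Principle B applies: it must be free in its binding domain.
Binding domain of *her₅*: the matrix TP, whose subject is [Lucia₁'s mother]₂.
*Lucia₁* and the pronoun do not c-command one another → neither Principle B nor Principle C is at stake; coindexation permitted.
*[Lucia₁'s mother]₂* c-commands the pronoun within its binding domain → coindexation would violate Principle B.
*Carmen₃*: the pronoun c-commands this R-expression → coindexation would violate Principle C on *Carmen₃*.
*Tamar₄*: the pronoun c-commands this R-expression → coindexation would violate Principle C on *Tamar₄*.

{1}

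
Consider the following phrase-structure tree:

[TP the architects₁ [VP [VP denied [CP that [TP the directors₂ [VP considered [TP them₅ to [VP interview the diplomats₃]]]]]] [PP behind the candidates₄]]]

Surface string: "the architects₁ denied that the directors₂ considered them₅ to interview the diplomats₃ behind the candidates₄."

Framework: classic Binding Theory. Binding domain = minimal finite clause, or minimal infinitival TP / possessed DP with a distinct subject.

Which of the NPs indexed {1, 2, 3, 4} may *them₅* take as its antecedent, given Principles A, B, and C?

{1, 4}

*them* is a pronoun, so Principle B applies: it must be free in its binding domain.
Binding domain of *them₅*: the embedded TP, whose subject is the directors₂.
*the architects₁* c-commands the pronoun but from outside its binding domain, and is not c-commanded by it → coindexation permitted.
*the directors₂* c-commands the pronoun within its binding domain → coindexation would violate Principle B.
*the diplomats₃*: the pronoun c-commands this R-expression → coindexation would violate Principle C on *the diplomats₃*.
*the candidates₄* and the pronoun do not c-command one another → neither Principle B nor Principle C is at stake; coindexation permitted.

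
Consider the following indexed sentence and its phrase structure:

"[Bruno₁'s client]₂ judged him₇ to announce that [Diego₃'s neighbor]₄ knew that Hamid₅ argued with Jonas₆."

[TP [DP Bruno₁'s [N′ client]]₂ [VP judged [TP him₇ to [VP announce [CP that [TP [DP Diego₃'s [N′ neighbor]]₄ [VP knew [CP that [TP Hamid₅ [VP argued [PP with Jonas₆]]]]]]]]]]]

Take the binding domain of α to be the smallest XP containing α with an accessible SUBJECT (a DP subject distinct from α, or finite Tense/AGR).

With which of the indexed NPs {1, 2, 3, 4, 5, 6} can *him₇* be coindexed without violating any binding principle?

*him* is a pronoun, so Principle B applies: it must be free in its binding domain.
Binding domain of *him₇*: the matrix TP, whose subject is [Bruno₁'s client]₂.
*Bruno₁* and the pronoun do not c-command one another → neither Principle B nor Principle C is at stake; coindexation permitted.
*[Bruno₁'s client]₂* c-commands the pronoun within its binding domain → coindexation would violate Principle B.
*Diego₃*: the pronoun c-commands this R-expression → coindexation would violate Principle C on *Diego₃*.
*[Diego₃'s neighbor]₄*: the pronoun c-commands this R-expression → coindexation would violate Principle C on *[Diego₃'s neighbor]₄*.
*Hamid₅*: the pronoun c-commands this R-expression → coindexation would violate Principle C on *Hamid₅*.
*Jonas₆*: the pronoun c-commands this R-expression → coindexation would violate Principle C on *Jonas₆*.

{1}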